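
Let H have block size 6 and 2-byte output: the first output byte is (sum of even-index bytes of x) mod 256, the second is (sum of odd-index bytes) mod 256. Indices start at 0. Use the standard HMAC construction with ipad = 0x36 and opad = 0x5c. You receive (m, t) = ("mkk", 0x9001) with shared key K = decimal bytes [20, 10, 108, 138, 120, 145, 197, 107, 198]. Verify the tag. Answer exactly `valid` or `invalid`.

valid

Key decimal bytes [20, 10, 108, 138, 120, 145, 197, 107, 198] = 14 0a 6c 8a 78 91 c5 6b c6 is 9 bytes > B = 6, so hash it first: H(key) = 83 90, then zero-pad to 6 bytes: K' = 83 90 00 00 00 00.
K' ⊕ ipad = b5 a6 36 36 36 36; K' ⊕ opad = df cc 5c 5c 5c 5c.
Inner hash: even-index sum = 505 mod 256 = 249; odd-index sum = 381 mod 256 = 125 → f9 7d.
Outer hash (recomputed tag): even-index sum = 656 mod 256 = 144; odd-index sum = 513 mod 256 = 1 → 90 01.
Recomputed tag = 9001; claimed = 9001 → match.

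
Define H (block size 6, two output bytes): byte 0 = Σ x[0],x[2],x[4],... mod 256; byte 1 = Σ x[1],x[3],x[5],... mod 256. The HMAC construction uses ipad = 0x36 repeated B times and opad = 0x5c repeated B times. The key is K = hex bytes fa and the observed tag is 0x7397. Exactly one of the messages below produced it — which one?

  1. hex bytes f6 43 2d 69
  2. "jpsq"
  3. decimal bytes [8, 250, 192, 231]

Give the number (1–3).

2

Key hex bytes fa is 1 byte ≤ B = 6; zero-pad to 6 bytes: K' = fa 00 00 00 00 00.
K' ⊕ ipad = cc 36 36 36 36 36; K' ⊕ opad = a6 5c 5c 5c 5c 5c.
m1: inner = H(cc 36 36 36 36 36 f6 43 2d 69) = 5b 4e; tag = H(a6 5c 5c 5c 5c 5c 5b 4e) = b962
m2: inner = H(cc 36 36 36 36 36 6a 70 73 71) = 15 83; tag = H(a6 5c 5c 5c 5c 5c 15 83) = 7397 ← matches
m3: inner = H(cc 36 36 36 36 36 08 fa c0 e7) = 00 83; tag = H(a6 5c 5c 5c 5c 5c 00 83) = 5e97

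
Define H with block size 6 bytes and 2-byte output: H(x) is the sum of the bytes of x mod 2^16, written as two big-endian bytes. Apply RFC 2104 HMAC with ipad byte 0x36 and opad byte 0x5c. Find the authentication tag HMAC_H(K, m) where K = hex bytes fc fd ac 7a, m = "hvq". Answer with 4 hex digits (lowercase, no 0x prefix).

Key hex bytes fc fd ac 7a is 4 bytes ≤ B = 6; zero-pad to 6 bytes: K' = fc fd ac 7a 00 00.
K' ⊕ ipad = ca cb 9a 4c 36 36.  K' ⊕ opad = a0 a1 f0 26 5c 5c.
Inner input = (K'⊕ipad) ∥ m = ca cb 9a 4c 36 36 ∥ 68 76 71.
Inner hash: sum = 202+203+154+76+54+54+104+118+113 = 1078 → 04 36.
Outer input = (K'⊕opad) ∥ inner = a0 a1 f0 26 5c 5c ∥ 04 36.
Outer hash (tag): sum = 160+161+240+38+92+92+4+54 = 841 → 03 49.

0349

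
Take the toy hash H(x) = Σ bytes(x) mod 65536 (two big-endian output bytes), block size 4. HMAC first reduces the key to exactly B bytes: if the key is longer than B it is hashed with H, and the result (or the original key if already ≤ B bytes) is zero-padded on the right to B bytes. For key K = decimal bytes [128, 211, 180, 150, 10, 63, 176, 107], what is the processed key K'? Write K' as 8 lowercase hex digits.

04010000

|K| = 8 > B = 4, so first hash the key.
H(K): sum = 128+211+180+150+10+63+176+107 = 1025 → 04 01.
Zero-pad H(K) = 04 01 to 4 bytes: K' = 04 01 00 00.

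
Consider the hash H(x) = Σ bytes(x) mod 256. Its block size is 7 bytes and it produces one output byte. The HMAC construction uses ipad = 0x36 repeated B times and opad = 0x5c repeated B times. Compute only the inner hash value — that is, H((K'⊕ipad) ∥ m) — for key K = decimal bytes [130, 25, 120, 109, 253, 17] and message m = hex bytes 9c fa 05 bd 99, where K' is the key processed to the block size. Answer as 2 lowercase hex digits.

a5

Key decimal bytes [130, 25, 120, 109, 253, 17] = 82 19 78 6d fd 11 is 6 bytes ≤ B = 7; zero-pad to 7 bytes: K' = 82 19 78 6d fd 11 00.
K' ⊕ ipad = b4 2f 4e 5b cb 27 36.
Inner input = b4 2f 4e 5b cb 27 36 ∥ 9c fa 05 bd 99.
Inner hash: sum = 180+47+78+91+203+39+54+156+250+5+189+153 = 1445; mod 256 = 165 → a5.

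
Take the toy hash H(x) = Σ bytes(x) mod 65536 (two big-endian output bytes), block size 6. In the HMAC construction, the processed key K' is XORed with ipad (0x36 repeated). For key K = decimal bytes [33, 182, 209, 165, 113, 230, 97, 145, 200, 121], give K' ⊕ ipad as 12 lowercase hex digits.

33e136363636

Key decimal bytes [33, 182, 209, 165, 113, 230, 97, 145, 200, 121] = 21 b6 d1 a5 71 e6 61 91 c8 79 is 10 bytes > B = 6, so hash it first: H(key) = 05 d7, then zero-pad to 6 bytes: K' = 05 d7 00 00 00 00.
XOR each byte with 0x36: 05⊕36=33, d7⊕36=e1, 00⊕36=36, 00⊕36=36, 00⊕36=36, 00⊕36=36.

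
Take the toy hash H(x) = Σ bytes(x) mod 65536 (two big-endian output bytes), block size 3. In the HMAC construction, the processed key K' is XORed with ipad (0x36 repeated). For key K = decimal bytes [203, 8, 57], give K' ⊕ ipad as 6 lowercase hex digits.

fd3e0f

Key decimal bytes [203, 8, 57] = cb 08 39 is exactly B = 3 bytes: K' = cb 08 39.
XOR each byte with 0x36: cb⊕36=fd, 08⊕36=3e, 39⊕36=0f.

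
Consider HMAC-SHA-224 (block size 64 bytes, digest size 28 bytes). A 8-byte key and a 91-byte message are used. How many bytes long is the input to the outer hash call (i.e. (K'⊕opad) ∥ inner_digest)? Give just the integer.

92

Key is 8 ≤ 64 bytes, zero-padded: |K'| = 64.
Outer input = (K'⊕opad) ∥ H(inner) → 64 + 28 = 92 bytes.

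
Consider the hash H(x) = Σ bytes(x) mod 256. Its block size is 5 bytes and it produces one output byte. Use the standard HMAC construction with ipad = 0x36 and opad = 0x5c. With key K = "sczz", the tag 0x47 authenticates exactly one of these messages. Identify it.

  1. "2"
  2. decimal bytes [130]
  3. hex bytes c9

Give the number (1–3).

3

Key "sczz" = 73 63 7a 7a is 4 bytes ≤ B = 5; zero-pad to 5 bytes: K' = 73 63 7a 7a 00.
K' ⊕ ipad = 45 55 4c 4c 36; K' ⊕ opad = 2f 3f 26 26 5c.
m1: inner = H(45 55 4c 4c 36 32) = 9a; tag = H(2f 3f 26 26 5c 9a) = b0
m2: inner = H(45 55 4c 4c 36 82) = ea; tag = H(2f 3f 26 26 5c ea) = 00
m3: inner = H(45 55 4c 4c 36 c9) = 31; tag = H(2f 3f 26 26 5c 31) = 47 ← matches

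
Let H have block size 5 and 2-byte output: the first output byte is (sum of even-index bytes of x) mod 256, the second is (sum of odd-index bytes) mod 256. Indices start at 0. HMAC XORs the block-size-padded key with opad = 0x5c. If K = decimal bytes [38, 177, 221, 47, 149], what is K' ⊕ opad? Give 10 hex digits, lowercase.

Key decimal bytes [38, 177, 221, 47, 149] = 26 b1 dd 2f 95 is exactly B = 5 bytes: K' = 26 b1 dd 2f 95.
XOR each byte with 0x5c: 26⊕5c=7a, b1⊕5c=ed, dd⊕5c=81, 2f⊕5c=73, 95⊕5c=c9.

7aed8173c9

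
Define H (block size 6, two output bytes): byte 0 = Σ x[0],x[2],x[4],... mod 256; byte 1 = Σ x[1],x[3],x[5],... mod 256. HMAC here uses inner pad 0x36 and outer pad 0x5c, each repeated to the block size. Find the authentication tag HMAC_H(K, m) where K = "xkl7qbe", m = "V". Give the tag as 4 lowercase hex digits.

Key "xkl7qbe" = 78 6b 6c 37 71 62 65 is 7 bytes > B = 6, so hash it first: H(key) = ba 04, then zero-pad to 6 bytes: K' = ba 04 00 00 00 00.
K' ⊕ ipad = 8c 32 36 36 36 36.  K' ⊕ opad = e6 58 5c 5c 5c 5c.
Inner input = (K'⊕ipad) ∥ m = 8c 32 36 36 36 36 ∥ 56.
Inner hash: even-index sum = 334 mod 256 = 78; odd-index sum = 158 mod 256 = 158 → 4e 9e.
Outer input = (K'⊕opad) ∥ inner = e6 58 5c 5c 5c 5c ∥ 4e 9e.
Outer hash (tag): even-index sum = 492 mod 256 = 236; odd-index sum = 430 mod 256 = 174 → ec ae.

ecae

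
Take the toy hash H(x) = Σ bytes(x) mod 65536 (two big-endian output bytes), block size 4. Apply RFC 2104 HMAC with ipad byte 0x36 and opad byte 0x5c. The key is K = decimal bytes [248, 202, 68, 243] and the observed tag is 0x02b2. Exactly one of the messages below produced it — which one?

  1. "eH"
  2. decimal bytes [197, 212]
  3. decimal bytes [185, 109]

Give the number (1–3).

Key decimal bytes [248, 202, 68, 243] = f8 ca 44 f3 is exactly B = 4 bytes: K' = f8 ca 44 f3.
K' ⊕ ipad = ce fc 72 c5; K' ⊕ opad = a4 96 18 af.
m1: inner = H(ce fc 72 c5 65 48) = 03 ae; tag = H(a4 96 18 af 03 ae) = 02b2 ← matches
m2: inner = H(ce fc 72 c5 c5 d4) = 04 9a; tag = H(a4 96 18 af 04 9a) = 029f
m3: inner = H(ce fc 72 c5 b9 6d) = 04 27; tag = H(a4 96 18 af 04 27) = 022c

1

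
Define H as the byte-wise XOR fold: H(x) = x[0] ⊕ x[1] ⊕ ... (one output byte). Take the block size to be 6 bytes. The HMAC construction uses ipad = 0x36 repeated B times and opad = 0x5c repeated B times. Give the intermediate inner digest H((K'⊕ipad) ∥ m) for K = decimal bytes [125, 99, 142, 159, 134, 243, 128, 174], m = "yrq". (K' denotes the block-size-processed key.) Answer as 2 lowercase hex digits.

Key decimal bytes [125, 99, 142, 159, 134, 243, 128, 174] = 7d 63 8e 9f 86 f3 80 ae is 8 bytes > B = 6, so hash it first: H(key) = 54, then zero-pad to 6 bytes: K' = 54 00 00 00 00 00.
K' ⊕ ipad = 62 36 36 36 36 36.
Inner input = 62 36 36 36 36 36 ∥ 79 72 71.
Inner hash: XOR 62⊕36⊕36⊕36⊕36⊕36⊕79⊕72⊕71 = 2e.

2e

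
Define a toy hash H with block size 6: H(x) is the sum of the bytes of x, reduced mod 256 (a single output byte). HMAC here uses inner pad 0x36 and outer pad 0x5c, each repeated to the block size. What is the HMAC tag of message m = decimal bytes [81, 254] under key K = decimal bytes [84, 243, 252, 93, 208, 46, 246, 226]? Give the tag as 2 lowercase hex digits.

93

Key decimal bytes [84, 243, 252, 93, 208, 46, 246, 226] = 54 f3 fc 5d d0 2e f6 e2 is 8 bytes > B = 6, so hash it first: H(key) = 76, then zero-pad to 6 bytes: K' = 76 00 00 00 00 00.
K' ⊕ ipad = 40 36 36 36 36 36.  K' ⊕ opad = 2a 5c 5c 5c 5c 5c.
Inner input = (K'⊕ipad) ∥ m = 40 36 36 36 36 36 ∥ 51 fe.
Inner hash: sum = 64+54+54+54+54+54+81+254 = 669; mod 256 = 157 → 9d.
Outer input = (K'⊕opad) ∥ inner = 2a 5c 5c 5c 5c 5c ∥ 9d.
Outer hash (tag): sum = 42+92+92+92+92+92+157 = 659; mod 256 = 147 → 93.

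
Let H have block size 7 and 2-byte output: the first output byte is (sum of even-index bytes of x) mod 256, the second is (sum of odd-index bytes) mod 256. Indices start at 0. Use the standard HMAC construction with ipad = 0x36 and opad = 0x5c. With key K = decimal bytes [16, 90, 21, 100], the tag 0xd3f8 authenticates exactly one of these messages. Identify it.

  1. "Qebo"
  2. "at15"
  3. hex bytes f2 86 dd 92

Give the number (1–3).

Key decimal bytes [16, 90, 21, 100] = 10 5a 15 64 is 4 bytes ≤ B = 7; zero-pad to 7 bytes: K' = 10 5a 15 64 00 00 00.
K' ⊕ ipad = 26 6c 23 52 36 36 36; K' ⊕ opad = 4c 06 49 38 5c 5c 5c.
m1: inner = H(26 6c 23 52 36 36 36 51 65 62 6f) = 89 a7; tag = H(4c 06 49 38 5c 5c 5c 89 a7) = f423
m2: inner = H(26 6c 23 52 36 36 36 61 74 31 35) = 5e 86; tag = H(4c 06 49 38 5c 5c 5c 5e 86) = d3f8 ← matches
m3: inner = H(26 6c 23 52 36 36 36 f2 86 dd 92) = cd c3; tag = H(4c 06 49 38 5c 5c 5c cd c3) = 1067

2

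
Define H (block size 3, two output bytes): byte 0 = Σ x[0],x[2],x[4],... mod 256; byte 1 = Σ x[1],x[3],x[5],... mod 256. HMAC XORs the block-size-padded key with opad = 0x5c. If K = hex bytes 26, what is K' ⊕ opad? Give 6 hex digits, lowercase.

7a5c5c

Key hex bytes 26 is 1 byte ≤ B = 3; zero-pad to 3 bytes: K' = 26 00 00.
XOR each byte with 0x5c: 26⊕5c=7a, 00⊕5c=5c, 00⊕5c=5c.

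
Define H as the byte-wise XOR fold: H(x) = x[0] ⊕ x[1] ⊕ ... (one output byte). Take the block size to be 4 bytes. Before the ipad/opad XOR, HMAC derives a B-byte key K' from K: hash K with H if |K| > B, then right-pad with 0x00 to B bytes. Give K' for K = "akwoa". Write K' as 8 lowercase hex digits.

73000000

|K| = 5 > B = 4, so first hash the key.
H(K): XOR 61⊕6b⊕77⊕6f⊕61 = 73.
Zero-pad H(K) = 73 to 4 bytes: K' = 73 00 00 00.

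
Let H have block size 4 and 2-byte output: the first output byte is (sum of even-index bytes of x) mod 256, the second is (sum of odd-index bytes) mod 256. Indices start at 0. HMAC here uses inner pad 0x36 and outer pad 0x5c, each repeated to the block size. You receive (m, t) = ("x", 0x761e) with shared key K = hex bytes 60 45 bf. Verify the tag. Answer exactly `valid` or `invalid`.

valid

Key hex bytes 60 45 bf is 3 bytes ≤ B = 4; zero-pad to 4 bytes: K' = 60 45 bf 00.
K' ⊕ ipad = 56 73 89 36; K' ⊕ opad = 3c 19 e3 5c.
Inner hash: even-index sum = 343 mod 256 = 87; odd-index sum = 169 mod 256 = 169 → 57 a9.
Outer hash (recomputed tag): even-index sum = 374 mod 256 = 118; odd-index sum = 286 mod 256 = 30 → 76 1e.
Recomputed tag = 761e; claimed = 761e → match.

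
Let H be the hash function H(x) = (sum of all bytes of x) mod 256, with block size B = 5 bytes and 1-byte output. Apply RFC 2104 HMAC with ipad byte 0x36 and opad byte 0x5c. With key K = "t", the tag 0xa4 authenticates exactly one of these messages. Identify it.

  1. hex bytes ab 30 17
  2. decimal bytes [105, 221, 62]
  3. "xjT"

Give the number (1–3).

Key "t" = 74 is 1 byte ≤ B = 5; zero-pad to 5 bytes: K' = 74 00 00 00 00.
K' ⊕ ipad = 42 36 36 36 36; K' ⊕ opad = 28 5c 5c 5c 5c.
m1: inner = H(42 36 36 36 36 ab 30 17) = 0c; tag = H(28 5c 5c 5c 5c 0c) = a4 ← matches
m2: inner = H(42 36 36 36 36 69 dd 3e) = 9e; tag = H(28 5c 5c 5c 5c 9e) = 36
m3: inner = H(42 36 36 36 36 78 6a 54) = 50; tag = H(28 5c 5c 5c 5c 50) = e8

1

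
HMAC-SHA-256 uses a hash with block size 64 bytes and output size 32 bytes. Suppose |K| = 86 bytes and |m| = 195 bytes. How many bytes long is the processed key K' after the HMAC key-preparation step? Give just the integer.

Key is 86 > 64 bytes, so it is hashed to 32 bytes then zero-padded to 64: |K'| = 64.

64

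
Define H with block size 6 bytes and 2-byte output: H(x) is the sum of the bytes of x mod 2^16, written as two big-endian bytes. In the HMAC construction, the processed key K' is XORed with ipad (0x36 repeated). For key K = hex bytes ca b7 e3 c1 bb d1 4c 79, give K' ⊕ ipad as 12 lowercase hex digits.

334036363636

Key hex bytes ca b7 e3 c1 bb d1 4c 79 is 8 bytes > B = 6, so hash it first: H(key) = 05 76, then zero-pad to 6 bytes: K' = 05 76 00 00 00 00.
XOR each byte with 0x36: 05⊕36=33, 76⊕36=40, 00⊕36=36, 00⊕36=36, 00⊕36=36, 00⊕36=36.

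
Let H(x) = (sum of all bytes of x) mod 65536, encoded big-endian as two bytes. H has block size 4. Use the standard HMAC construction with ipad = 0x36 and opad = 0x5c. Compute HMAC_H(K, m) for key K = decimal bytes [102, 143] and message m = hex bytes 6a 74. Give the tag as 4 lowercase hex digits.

021a

Key decimal bytes [102, 143] = 66 8f is 2 bytes ≤ B = 4; zero-pad to 4 bytes: K' = 66 8f 00 00.
K' ⊕ ipad = 50 b9 36 36.  K' ⊕ opad = 3a d3 5c 5c.
Inner input = (K'⊕ipad) ∥ m = 50 b9 36 36 ∥ 6a 74.
Inner hash: sum = 80+185+54+54+106+116 = 595 → 02 53.
Outer input = (K'⊕opad) ∥ inner = 3a d3 5c 5c ∥ 02 53.
Outer hash (tag): sum = 58+211+92+92+2+83 = 538 → 02 1a.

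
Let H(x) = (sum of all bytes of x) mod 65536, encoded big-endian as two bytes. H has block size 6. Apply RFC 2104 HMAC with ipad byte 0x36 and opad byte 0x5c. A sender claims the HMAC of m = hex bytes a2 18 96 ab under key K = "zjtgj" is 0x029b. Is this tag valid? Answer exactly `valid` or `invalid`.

Key "zjtgj" = 7a 6a 74 67 6a is 5 bytes ≤ B = 6; zero-pad to 6 bytes: K' = 7a 6a 74 67 6a 00.
K' ⊕ ipad = 4c 5c 42 51 5c 36; K' ⊕ opad = 26 36 28 3b 36 5c.
Inner hash: sum = 76+92+66+81+92+54+162+24+150+171 = 968 → 03 c8.
Outer hash (recomputed tag): sum = 38+54+40+59+54+92+3+200 = 540 → 02 1c.
Recomputed tag = 021c; claimed = 029b → mismatch.

invalid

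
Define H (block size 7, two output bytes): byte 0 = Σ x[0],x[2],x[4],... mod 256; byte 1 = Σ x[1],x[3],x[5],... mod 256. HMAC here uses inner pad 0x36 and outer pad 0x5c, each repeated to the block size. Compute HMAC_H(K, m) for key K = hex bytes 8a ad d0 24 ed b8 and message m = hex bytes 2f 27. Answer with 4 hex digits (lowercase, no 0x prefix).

Key hex bytes 8a ad d0 24 ed b8 is 6 bytes ≤ B = 7; zero-pad to 7 bytes: K' = 8a ad d0 24 ed b8 00.
K' ⊕ ipad = bc 9b e6 12 db 8e 36.  K' ⊕ opad = d6 f1 8c 78 b1 e4 5c.
Inner input = (K'⊕ipad) ∥ m = bc 9b e6 12 db 8e 36 ∥ 2f 27.
Inner hash: even-index sum = 730 mod 256 = 218; odd-index sum = 362 mod 256 = 106 → da 6a.
Outer input = (K'⊕opad) ∥ inner = d6 f1 8c 78 b1 e4 5c ∥ da 6a.
Outer hash (tag): even-index sum = 729 mod 256 = 217; odd-index sum = 807 mod 256 = 39 → d9 27.

d927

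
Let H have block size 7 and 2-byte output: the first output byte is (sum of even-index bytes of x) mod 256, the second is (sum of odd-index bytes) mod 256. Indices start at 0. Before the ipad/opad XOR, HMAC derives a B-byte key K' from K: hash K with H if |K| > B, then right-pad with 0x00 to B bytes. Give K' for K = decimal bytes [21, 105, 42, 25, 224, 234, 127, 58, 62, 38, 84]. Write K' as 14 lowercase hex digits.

30cc0000000000

|K| = 11 > B = 7, so first hash the key.
H(K): even-index sum = 560 mod 256 = 48; odd-index sum = 460 mod 256 = 204 → 30 cc.
Zero-pad H(K) = 30 cc to 7 bytes: K' = 30 cc 00 00 00 00 00.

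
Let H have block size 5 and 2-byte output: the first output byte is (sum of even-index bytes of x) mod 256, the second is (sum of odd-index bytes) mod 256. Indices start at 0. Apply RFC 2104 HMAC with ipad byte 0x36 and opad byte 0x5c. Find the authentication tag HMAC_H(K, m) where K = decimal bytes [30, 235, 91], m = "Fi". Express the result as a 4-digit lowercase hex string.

fe47

Key decimal bytes [30, 235, 91] = 1e eb 5b is 3 bytes ≤ B = 5; zero-pad to 5 bytes: K' = 1e eb 5b 00 00.
K' ⊕ ipad = 28 dd 6d 36 36.  K' ⊕ opad = 42 b7 07 5c 5c.
Inner input = (K'⊕ipad) ∥ m = 28 dd 6d 36 36 ∥ 46 69.
Inner hash: even-index sum = 308 mod 256 = 52; odd-index sum = 345 mod 256 = 89 → 34 59.
Outer input = (K'⊕opad) ∥ inner = 42 b7 07 5c 5c ∥ 34 59.
Outer hash (tag): even-index sum = 254 mod 256 = 254; odd-index sum = 327 mod 256 = 71 → fe 47.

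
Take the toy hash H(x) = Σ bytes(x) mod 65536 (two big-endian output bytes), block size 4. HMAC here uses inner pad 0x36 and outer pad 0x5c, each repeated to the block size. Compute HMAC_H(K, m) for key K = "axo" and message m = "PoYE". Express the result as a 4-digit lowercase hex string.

Key "axo" = 61 78 6f is 3 bytes ≤ B = 4; zero-pad to 4 bytes: K' = 61 78 6f 00.
K' ⊕ ipad = 57 4e 59 36.  K' ⊕ opad = 3d 24 33 5c.
Inner input = (K'⊕ipad) ∥ m = 57 4e 59 36 ∥ 50 6f 59 45.
Inner hash: sum = 87+78+89+54+80+111+89+69 = 657 → 02 91.
Outer input = (K'⊕opad) ∥ inner = 3d 24 33 5c ∥ 02 91.
Outer hash (tag): sum = 61+36+51+92+2+145 = 387 → 01 83.

0183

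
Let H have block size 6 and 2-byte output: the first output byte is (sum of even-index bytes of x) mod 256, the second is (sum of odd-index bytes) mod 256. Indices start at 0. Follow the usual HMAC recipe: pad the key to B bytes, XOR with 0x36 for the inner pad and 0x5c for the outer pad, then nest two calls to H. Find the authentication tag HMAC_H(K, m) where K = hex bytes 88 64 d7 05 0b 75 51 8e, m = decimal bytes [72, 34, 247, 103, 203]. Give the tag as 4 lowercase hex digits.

Key hex bytes 88 64 d7 05 0b 75 51 8e is 8 bytes > B = 6, so hash it first: H(key) = bb 6c, then zero-pad to 6 bytes: K' = bb 6c 00 00 00 00.
K' ⊕ ipad = 8d 5a 36 36 36 36.  K' ⊕ opad = e7 30 5c 5c 5c 5c.
Inner input = (K'⊕ipad) ∥ m = 8d 5a 36 36 36 36 ∥ 48 22 f7 67 cb.
Inner hash: even-index sum = 771 mod 256 = 3; odd-index sum = 335 mod 256 = 79 → 03 4f.
Outer input = (K'⊕opad) ∥ inner = e7 30 5c 5c 5c 5c ∥ 03 4f.
Outer hash (tag): even-index sum = 418 mod 256 = 162; odd-index sum = 311 mod 256 = 55 → a2 37.

a237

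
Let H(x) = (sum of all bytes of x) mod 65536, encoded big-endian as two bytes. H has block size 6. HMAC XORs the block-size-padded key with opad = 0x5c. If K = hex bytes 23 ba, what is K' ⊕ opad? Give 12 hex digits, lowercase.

7fe65c5c5c5c

Key hex bytes 23 ba is 2 bytes ≤ B = 6; zero-pad to 6 bytes: K' = 23 ba 00 00 00 00.
XOR each byte with 0x5c: 23⊕5c=7f, ba⊕5c=e6, 00⊕5c=5c, 00⊕5c=5c, 00⊕5c=5c, 00⊕5c=5c.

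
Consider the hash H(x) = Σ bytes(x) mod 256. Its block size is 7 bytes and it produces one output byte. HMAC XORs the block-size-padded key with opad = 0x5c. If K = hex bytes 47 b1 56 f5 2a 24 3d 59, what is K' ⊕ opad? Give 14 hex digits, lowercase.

Key hex bytes 47 b1 56 f5 2a 24 3d 59 is 8 bytes > B = 7, so hash it first: H(key) = 27, then zero-pad to 7 bytes: K' = 27 00 00 00 00 00 00.
XOR each byte with 0x5c: 27⊕5c=7b, 00⊕5c=5c, 00⊕5c=5c, 00⊕5c=5c, 00⊕5c=5c, 00⊕5c=5c, 00⊕5c=5c.

7b5c5c5c5c5c5c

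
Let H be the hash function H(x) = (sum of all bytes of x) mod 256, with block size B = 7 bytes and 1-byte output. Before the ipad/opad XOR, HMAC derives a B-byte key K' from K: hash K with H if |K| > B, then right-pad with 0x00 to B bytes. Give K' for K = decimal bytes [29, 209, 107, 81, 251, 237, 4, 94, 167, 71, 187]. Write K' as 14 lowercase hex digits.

|K| = 11 > B = 7, so first hash the key.
H(K): sum = 29+209+107+81+251+237+4+94+167+71+187 = 1437; mod 256 = 157 → 9d.
Zero-pad H(K) = 9d to 7 bytes: K' = 9d 00 00 00 00 00 00.

9d000000000000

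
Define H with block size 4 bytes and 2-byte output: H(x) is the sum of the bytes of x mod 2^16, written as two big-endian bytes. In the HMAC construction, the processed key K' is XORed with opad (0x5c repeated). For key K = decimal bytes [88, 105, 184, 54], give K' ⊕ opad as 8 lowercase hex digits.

0435e46a

Key decimal bytes [88, 105, 184, 54] = 58 69 b8 36 is exactly B = 4 bytes: K' = 58 69 b8 36.
XOR each byte with 0x5c: 58⊕5c=04, 69⊕5c=35, b8⊕5c=e4, 36⊕5c=6a.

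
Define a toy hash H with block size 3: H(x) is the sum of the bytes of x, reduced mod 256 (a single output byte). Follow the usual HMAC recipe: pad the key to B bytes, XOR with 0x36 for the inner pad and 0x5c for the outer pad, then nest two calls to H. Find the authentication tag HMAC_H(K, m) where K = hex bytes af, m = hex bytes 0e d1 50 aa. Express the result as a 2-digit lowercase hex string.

89

Key hex bytes af is 1 byte ≤ B = 3; zero-pad to 3 bytes: K' = af 00 00.
K' ⊕ ipad = 99 36 36.  K' ⊕ opad = f3 5c 5c.
Inner input = (K'⊕ipad) ∥ m = 99 36 36 ∥ 0e d1 50 aa.
Inner hash: sum = 153+54+54+14+209+80+170 = 734; mod 256 = 222 → de.
Outer input = (K'⊕opad) ∥ inner = f3 5c 5c ∥ de.
Outer hash (tag): sum = 243+92+92+222 = 649; mod 256 = 137 → 89.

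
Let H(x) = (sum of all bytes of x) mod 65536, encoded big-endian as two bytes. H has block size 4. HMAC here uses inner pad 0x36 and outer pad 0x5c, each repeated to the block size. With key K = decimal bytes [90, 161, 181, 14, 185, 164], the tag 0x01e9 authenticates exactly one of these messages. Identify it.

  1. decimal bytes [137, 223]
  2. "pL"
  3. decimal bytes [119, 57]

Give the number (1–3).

2

Key decimal bytes [90, 161, 181, 14, 185, 164] = 5a a1 b5 0e b9 a4 is 6 bytes > B = 4, so hash it first: H(key) = 03 1b, then zero-pad to 4 bytes: K' = 03 1b 00 00.
K' ⊕ ipad = 35 2d 36 36; K' ⊕ opad = 5f 47 5c 5c.
m1: inner = H(35 2d 36 36 89 df) = 02 36; tag = H(5f 47 5c 5c 02 36) = 0196
m2: inner = H(35 2d 36 36 70 4c) = 01 8a; tag = H(5f 47 5c 5c 01 8a) = 01e9 ← matches
m3: inner = H(35 2d 36 36 77 39) = 01 7e; tag = H(5f 47 5c 5c 01 7e) = 01dd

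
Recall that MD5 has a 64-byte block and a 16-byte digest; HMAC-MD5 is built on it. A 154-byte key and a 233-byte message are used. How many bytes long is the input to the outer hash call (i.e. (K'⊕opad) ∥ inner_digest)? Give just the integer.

Key is 154 > 64 bytes, so it is hashed to 16 bytes then zero-padded to 64: |K'| = 64.
Outer input = (K'⊕opad) ∥ H(inner) → 64 + 16 = 80 bytes.

80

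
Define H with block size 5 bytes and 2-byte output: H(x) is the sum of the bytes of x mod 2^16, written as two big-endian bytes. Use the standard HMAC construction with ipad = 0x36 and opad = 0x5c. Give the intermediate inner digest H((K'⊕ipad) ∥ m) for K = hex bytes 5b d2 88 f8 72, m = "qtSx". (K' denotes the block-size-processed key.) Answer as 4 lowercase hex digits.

Key hex bytes 5b d2 88 f8 72 is exactly B = 5 bytes: K' = 5b d2 88 f8 72.
K' ⊕ ipad = 6d e4 be ce 44.
Inner input = 6d e4 be ce 44 ∥ 71 74 53 78.
Inner hash: sum = 109+228+190+206+68+113+116+83+120 = 1233 → 04 d1.

04d1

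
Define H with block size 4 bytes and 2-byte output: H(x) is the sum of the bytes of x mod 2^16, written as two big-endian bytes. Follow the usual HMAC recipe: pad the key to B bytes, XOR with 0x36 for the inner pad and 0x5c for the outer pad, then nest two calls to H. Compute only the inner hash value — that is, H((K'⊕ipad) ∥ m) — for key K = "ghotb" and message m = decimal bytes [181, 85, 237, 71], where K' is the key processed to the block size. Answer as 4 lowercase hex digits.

0300

Key "ghotb" = 67 68 6f 74 62 is 5 bytes > B = 4, so hash it first: H(key) = 02 14, then zero-pad to 4 bytes: K' = 02 14 00 00.
K' ⊕ ipad = 34 22 36 36.
Inner input = 34 22 36 36 ∥ b5 55 ed 47.
Inner hash: sum = 52+34+54+54+181+85+237+71 = 768 → 03 00.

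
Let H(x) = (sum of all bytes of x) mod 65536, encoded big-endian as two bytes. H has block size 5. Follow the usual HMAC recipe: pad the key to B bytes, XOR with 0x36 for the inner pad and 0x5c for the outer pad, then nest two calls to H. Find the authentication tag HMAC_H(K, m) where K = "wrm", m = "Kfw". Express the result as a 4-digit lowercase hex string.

Key "wrm" = 77 72 6d is 3 bytes ≤ B = 5; zero-pad to 5 bytes: K' = 77 72 6d 00 00.
K' ⊕ ipad = 41 44 5b 36 36.  K' ⊕ opad = 2b 2e 31 5c 5c.
Inner input = (K'⊕ipad) ∥ m = 41 44 5b 36 36 ∥ 4b 66 77.
Inner hash: sum = 65+68+91+54+54+75+102+119 = 628 → 02 74.
Outer input = (K'⊕opad) ∥ inner = 2b 2e 31 5c 5c ∥ 02 74.
Outer hash (tag): sum = 43+46+49+92+92+2+116 = 440 → 01 b8.

01b8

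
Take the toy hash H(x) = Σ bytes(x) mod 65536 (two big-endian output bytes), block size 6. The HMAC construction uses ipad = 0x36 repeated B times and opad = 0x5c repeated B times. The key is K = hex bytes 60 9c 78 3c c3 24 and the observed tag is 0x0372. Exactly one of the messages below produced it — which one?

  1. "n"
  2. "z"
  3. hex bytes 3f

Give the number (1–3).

2

Key hex bytes 60 9c 78 3c c3 24 is exactly B = 6 bytes: K' = 60 9c 78 3c c3 24.
K' ⊕ ipad = 56 aa 4e 0a f5 12; K' ⊕ opad = 3c c0 24 60 9f 78.
m1: inner = H(56 aa 4e 0a f5 12 6e) = 02 cd; tag = H(3c c0 24 60 9f 78 02 cd) = 0366
m2: inner = H(56 aa 4e 0a f5 12 7a) = 02 d9; tag = H(3c c0 24 60 9f 78 02 d9) = 0372 ← matches
m3: inner = H(56 aa 4e 0a f5 12 3f) = 02 9e; tag = H(3c c0 24 60 9f 78 02 9e) = 0337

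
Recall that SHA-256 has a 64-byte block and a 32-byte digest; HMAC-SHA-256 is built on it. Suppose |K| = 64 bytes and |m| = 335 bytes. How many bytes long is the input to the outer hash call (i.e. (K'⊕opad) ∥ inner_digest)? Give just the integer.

96

Key is 64 ≤ 64 bytes, zero-padded: |K'| = 64.
Outer input = (K'⊕opad) ∥ H(inner) → 64 + 32 = 96 bytes.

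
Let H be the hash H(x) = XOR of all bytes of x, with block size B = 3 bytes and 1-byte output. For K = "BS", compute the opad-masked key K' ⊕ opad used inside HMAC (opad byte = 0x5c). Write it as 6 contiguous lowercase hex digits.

Key "BS" = 42 53 is 2 bytes ≤ B = 3; zero-pad to 3 bytes: K' = 42 53 00.
XOR each byte with 0x5c: 42⊕5c=1e, 53⊕5c=0f, 00⊕5c=5c.

1e0f5c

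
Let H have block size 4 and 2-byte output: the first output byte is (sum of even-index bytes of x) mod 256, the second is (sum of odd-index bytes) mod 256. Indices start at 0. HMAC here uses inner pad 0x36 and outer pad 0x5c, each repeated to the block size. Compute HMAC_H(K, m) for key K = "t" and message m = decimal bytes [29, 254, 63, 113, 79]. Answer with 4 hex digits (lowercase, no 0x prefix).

Key "t" = 74 is 1 byte ≤ B = 4; zero-pad to 4 bytes: K' = 74 00 00 00.
K' ⊕ ipad = 42 36 36 36.  K' ⊕ opad = 28 5c 5c 5c.
Inner input = (K'⊕ipad) ∥ m = 42 36 36 36 ∥ 1d fe 3f 71 4f.
Inner hash: even-index sum = 291 mod 256 = 35; odd-index sum = 475 mod 256 = 219 → 23 db.
Outer input = (K'⊕opad) ∥ inner = 28 5c 5c 5c ∥ 23 db.
Outer hash (tag): even-index sum = 167 mod 256 = 167; odd-index sum = 403 mod 256 = 147 → a7 93.

a793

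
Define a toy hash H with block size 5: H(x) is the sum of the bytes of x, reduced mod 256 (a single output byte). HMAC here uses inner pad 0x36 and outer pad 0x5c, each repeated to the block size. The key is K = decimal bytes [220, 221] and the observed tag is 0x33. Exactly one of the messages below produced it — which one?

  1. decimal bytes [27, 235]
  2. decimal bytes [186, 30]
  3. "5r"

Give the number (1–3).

3

Key decimal bytes [220, 221] = dc dd is 2 bytes ≤ B = 5; zero-pad to 5 bytes: K' = dc dd 00 00 00.
K' ⊕ ipad = ea eb 36 36 36; K' ⊕ opad = 80 81 5c 5c 5c.
m1: inner = H(ea eb 36 36 36 1b eb) = 7d; tag = H(80 81 5c 5c 5c 7d) = 92
m2: inner = H(ea eb 36 36 36 ba 1e) = 4f; tag = H(80 81 5c 5c 5c 4f) = 64
m3: inner = H(ea eb 36 36 36 35 72) = 1e; tag = H(80 81 5c 5c 5c 1e) = 33 ← matches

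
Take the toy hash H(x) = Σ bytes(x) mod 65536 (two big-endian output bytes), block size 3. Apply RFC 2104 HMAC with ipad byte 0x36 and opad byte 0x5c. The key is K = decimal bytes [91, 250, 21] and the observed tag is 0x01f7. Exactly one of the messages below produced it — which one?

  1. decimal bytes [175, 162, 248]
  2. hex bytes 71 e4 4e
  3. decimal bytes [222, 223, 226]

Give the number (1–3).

Key decimal bytes [91, 250, 21] = 5b fa 15 is exactly B = 3 bytes: K' = 5b fa 15.
K' ⊕ ipad = 6d cc 23; K' ⊕ opad = 07 a6 49.
m1: inner = H(6d cc 23 af a2 f8) = 03 a5; tag = H(07 a6 49 03 a5) = 019e
m2: inner = H(6d cc 23 71 e4 4e) = 02 ff; tag = H(07 a6 49 02 ff) = 01f7 ← matches
m3: inner = H(6d cc 23 de df e2) = 03 fb; tag = H(07 a6 49 03 fb) = 01f4

2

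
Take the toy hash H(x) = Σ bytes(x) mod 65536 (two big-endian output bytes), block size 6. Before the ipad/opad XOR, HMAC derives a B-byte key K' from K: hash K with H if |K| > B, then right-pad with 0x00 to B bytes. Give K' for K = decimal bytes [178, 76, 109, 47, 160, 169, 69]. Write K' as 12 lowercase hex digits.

|K| = 7 > B = 6, so first hash the key.
H(K): sum = 178+76+109+47+160+169+69 = 808 → 03 28.
Zero-pad H(K) = 03 28 to 6 bytes: K' = 03 28 00 00 00 00.

032800000000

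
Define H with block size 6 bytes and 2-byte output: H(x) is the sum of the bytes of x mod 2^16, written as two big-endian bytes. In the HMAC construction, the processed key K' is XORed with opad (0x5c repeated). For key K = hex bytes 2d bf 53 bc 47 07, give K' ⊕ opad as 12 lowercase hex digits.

Key hex bytes 2d bf 53 bc 47 07 is exactly B = 6 bytes: K' = 2d bf 53 bc 47 07.
XOR each byte with 0x5c: 2d⊕5c=71, bf⊕5c=e3, 53⊕5c=0f, bc⊕5c=e0, 47⊕5c=1b, 07⊕5c=5b.

71e30fe01b5b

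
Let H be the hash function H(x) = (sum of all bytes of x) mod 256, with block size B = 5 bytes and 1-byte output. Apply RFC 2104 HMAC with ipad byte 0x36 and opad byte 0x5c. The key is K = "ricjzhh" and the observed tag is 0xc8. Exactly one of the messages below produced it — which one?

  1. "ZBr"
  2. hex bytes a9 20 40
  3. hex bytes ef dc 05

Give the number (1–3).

Key "ricjzhh" = 72 69 63 6a 7a 68 68 is 7 bytes > B = 5, so hash it first: H(key) = f2, then zero-pad to 5 bytes: K' = f2 00 00 00 00.
K' ⊕ ipad = c4 36 36 36 36; K' ⊕ opad = ae 5c 5c 5c 5c.
m1: inner = H(c4 36 36 36 36 5a 42 72) = aa; tag = H(ae 5c 5c 5c 5c aa) = c8 ← matches
m2: inner = H(c4 36 36 36 36 a9 20 40) = a5; tag = H(ae 5c 5c 5c 5c a5) = c3
m3: inner = H(c4 36 36 36 36 ef dc 05) = 6c; tag = H(ae 5c 5c 5c 5c 6c) = 8a

1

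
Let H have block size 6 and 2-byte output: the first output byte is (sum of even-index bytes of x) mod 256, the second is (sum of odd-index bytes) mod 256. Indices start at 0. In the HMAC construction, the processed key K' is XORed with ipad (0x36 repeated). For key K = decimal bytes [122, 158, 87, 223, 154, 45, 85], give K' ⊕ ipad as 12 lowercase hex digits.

Key decimal bytes [122, 158, 87, 223, 154, 45, 85] = 7a 9e 57 df 9a 2d 55 is 7 bytes > B = 6, so hash it first: H(key) = c0 aa, then zero-pad to 6 bytes: K' = c0 aa 00 00 00 00.
XOR each byte with 0x36: c0⊕36=f6, aa⊕36=9c, 00⊕36=36, 00⊕36=36, 00⊕36=36, 00⊕36=36.

f69c36363636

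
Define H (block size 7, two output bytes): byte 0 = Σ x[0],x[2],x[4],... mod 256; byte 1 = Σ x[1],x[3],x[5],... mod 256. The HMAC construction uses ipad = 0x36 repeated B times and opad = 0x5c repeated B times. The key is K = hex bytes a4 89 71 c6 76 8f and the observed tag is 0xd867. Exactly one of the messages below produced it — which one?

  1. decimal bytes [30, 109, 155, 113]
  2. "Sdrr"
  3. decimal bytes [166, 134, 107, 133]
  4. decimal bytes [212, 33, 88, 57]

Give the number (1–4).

Key hex bytes a4 89 71 c6 76 8f is 6 bytes ≤ B = 7; zero-pad to 7 bytes: K' = a4 89 71 c6 76 8f 00.
K' ⊕ ipad = 92 bf 47 f0 40 b9 36; K' ⊕ opad = f8 d5 2d 9a 2a d3 5c.
m1: inner = H(92 bf 47 f0 40 b9 36 1e 6d 9b 71) = 2d 21; tag = H(f8 d5 2d 9a 2a d3 5c 2d 21) = cc6f
m2: inner = H(92 bf 47 f0 40 b9 36 53 64 72 72) = 25 2d; tag = H(f8 d5 2d 9a 2a d3 5c 25 2d) = d867 ← matches
m3: inner = H(92 bf 47 f0 40 b9 36 a6 86 6b 85) = 5a 79; tag = H(f8 d5 2d 9a 2a d3 5c 5a 79) = 249c
m4: inner = H(92 bf 47 f0 40 b9 36 d4 21 58 39) = a9 94; tag = H(f8 d5 2d 9a 2a d3 5c a9 94) = 3feb

2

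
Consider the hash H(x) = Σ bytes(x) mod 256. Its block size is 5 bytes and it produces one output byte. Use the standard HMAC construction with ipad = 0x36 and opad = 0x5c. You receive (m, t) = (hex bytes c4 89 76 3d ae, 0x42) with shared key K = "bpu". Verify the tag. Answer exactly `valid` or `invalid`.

Key "bpu" = 62 70 75 is 3 bytes ≤ B = 5; zero-pad to 5 bytes: K' = 62 70 75 00 00.
K' ⊕ ipad = 54 46 43 36 36; K' ⊕ opad = 3e 2c 29 5c 5c.
Inner hash: sum = 84+70+67+54+54+196+137+118+61+174 = 1015; mod 256 = 247 → f7.
Outer hash (recomputed tag): sum = 62+44+41+92+92+247 = 578; mod 256 = 66 → 42.
Recomputed tag = 42; claimed = 42 → match.

valid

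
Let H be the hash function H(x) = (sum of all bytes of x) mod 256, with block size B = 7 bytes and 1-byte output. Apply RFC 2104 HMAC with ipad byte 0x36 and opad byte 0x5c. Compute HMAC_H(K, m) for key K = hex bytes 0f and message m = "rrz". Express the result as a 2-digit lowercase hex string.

Key hex bytes 0f is 1 byte ≤ B = 7; zero-pad to 7 bytes: K' = 0f 00 00 00 00 00 00.
K' ⊕ ipad = 39 36 36 36 36 36 36.  K' ⊕ opad = 53 5c 5c 5c 5c 5c 5c.
Inner input = (K'⊕ipad) ∥ m = 39 36 36 36 36 36 36 ∥ 72 72 7a.
Inner hash: sum = 57+54+54+54+54+54+54+114+114+122 = 731; mod 256 = 219 → db.
Outer input = (K'⊕opad) ∥ inner = 53 5c 5c 5c 5c 5c 5c ∥ db.
Outer hash (tag): sum = 83+92+92+92+92+92+92+219 = 854; mod 256 = 86 → 56.

56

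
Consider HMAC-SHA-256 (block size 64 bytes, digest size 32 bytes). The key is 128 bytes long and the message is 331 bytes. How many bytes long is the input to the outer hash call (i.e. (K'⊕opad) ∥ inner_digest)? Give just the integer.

Key is 128 > 64 bytes, so it is hashed to 32 bytes then zero-padded to 64: |K'| = 64.
Outer input = (K'⊕opad) ∥ H(inner) → 64 + 32 = 96 bytes.

96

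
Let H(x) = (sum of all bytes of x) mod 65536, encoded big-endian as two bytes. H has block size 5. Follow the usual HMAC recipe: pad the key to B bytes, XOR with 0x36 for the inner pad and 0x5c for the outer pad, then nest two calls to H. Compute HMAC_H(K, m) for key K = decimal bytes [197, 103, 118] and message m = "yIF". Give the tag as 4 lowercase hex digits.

02b0

Key decimal bytes [197, 103, 118] = c5 67 76 is 3 bytes ≤ B = 5; zero-pad to 5 bytes: K' = c5 67 76 00 00.
K' ⊕ ipad = f3 51 40 36 36.  K' ⊕ opad = 99 3b 2a 5c 5c.
Inner input = (K'⊕ipad) ∥ m = f3 51 40 36 36 ∥ 79 49 46.
Inner hash: sum = 243+81+64+54+54+121+73+70 = 760 → 02 f8.
Outer input = (K'⊕opad) ∥ inner = 99 3b 2a 5c 5c ∥ 02 f8.
Outer hash (tag): sum = 153+59+42+92+92+2+248 = 688 → 02 b0.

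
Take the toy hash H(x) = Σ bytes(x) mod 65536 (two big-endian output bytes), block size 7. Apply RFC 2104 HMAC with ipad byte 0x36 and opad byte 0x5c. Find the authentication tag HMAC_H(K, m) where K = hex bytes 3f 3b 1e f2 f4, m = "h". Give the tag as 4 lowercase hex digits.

Key hex bytes 3f 3b 1e f2 f4 is 5 bytes ≤ B = 7; zero-pad to 7 bytes: K' = 3f 3b 1e f2 f4 00 00.
K' ⊕ ipad = 09 0d 28 c4 c2 36 36.  K' ⊕ opad = 63 67 42 ae a8 5c 5c.
Inner input = (K'⊕ipad) ∥ m = 09 0d 28 c4 c2 36 36 ∥ 68.
Inner hash: sum = 9+13+40+196+194+54+54+104 = 664 → 02 98.
Outer input = (K'⊕opad) ∥ inner = 63 67 42 ae a8 5c 5c ∥ 02 98.
Outer hash (tag): sum = 99+103+66+174+168+92+92+2+152 = 948 → 03 b4.

03b4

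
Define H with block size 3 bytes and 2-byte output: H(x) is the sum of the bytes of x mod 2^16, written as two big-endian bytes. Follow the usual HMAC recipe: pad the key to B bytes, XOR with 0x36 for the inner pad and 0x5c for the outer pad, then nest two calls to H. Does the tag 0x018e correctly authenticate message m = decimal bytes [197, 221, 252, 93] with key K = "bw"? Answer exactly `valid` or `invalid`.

valid

Key "bw" = 62 77 is 2 bytes ≤ B = 3; zero-pad to 3 bytes: K' = 62 77 00.
K' ⊕ ipad = 54 41 36; K' ⊕ opad = 3e 2b 5c.
Inner hash: sum = 84+65+54+197+221+252+93 = 966 → 03 c6.
Outer hash (recomputed tag): sum = 62+43+92+3+198 = 398 → 01 8e.
Recomputed tag = 018e; claimed = 018e → match.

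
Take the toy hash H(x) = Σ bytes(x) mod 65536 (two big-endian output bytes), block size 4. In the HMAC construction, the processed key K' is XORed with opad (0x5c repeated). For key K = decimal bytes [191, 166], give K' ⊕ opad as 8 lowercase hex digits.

Key decimal bytes [191, 166] = bf a6 is 2 bytes ≤ B = 4; zero-pad to 4 bytes: K' = bf a6 00 00.
XOR each byte with 0x5c: bf⊕5c=e3, a6⊕5c=fa, 00⊕5c=5c, 00⊕5c=5c.

e3fa5c5c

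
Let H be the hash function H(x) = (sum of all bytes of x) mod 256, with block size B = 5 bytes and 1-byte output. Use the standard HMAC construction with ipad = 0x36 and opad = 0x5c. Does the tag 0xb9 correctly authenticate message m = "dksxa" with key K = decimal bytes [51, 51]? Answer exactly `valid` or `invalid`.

Key decimal bytes [51, 51] = 33 33 is 2 bytes ≤ B = 5; zero-pad to 5 bytes: K' = 33 33 00 00 00.
K' ⊕ ipad = 05 05 36 36 36; K' ⊕ opad = 6f 6f 5c 5c 5c.
Inner hash: sum = 5+5+54+54+54+100+107+115+120+97 = 711; mod 256 = 199 → c7.
Outer hash (recomputed tag): sum = 111+111+92+92+92+199 = 697; mod 256 = 185 → b9.
Recomputed tag = b9; claimed = b9 → match.

valid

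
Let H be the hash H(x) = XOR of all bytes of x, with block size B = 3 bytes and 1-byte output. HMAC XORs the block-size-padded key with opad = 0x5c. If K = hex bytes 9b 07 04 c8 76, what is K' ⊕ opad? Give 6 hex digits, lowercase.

Key hex bytes 9b 07 04 c8 76 is 5 bytes > B = 3, so hash it first: H(key) = 26, then zero-pad to 3 bytes: K' = 26 00 00.
XOR each byte with 0x5c: 26⊕5c=7a, 00⊕5c=5c, 00⊕5c=5c.

7a5c5c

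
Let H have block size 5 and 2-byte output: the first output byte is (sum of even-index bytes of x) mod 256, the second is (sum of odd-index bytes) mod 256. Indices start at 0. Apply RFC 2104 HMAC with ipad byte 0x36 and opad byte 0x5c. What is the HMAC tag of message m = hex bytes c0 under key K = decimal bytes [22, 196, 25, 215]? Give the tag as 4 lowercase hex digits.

Key decimal bytes [22, 196, 25, 215] = 16 c4 19 d7 is 4 bytes ≤ B = 5; zero-pad to 5 bytes: K' = 16 c4 19 d7 00.
K' ⊕ ipad = 20 f2 2f e1 36.  K' ⊕ opad = 4a 98 45 8b 5c.
Inner input = (K'⊕ipad) ∥ m = 20 f2 2f e1 36 ∥ c0.
Inner hash: even-index sum = 133 mod 256 = 133; odd-index sum = 659 mod 256 = 147 → 85 93.
Outer input = (K'⊕opad) ∥ inner = 4a 98 45 8b 5c ∥ 85 93.
Outer hash (tag): even-index sum = 382 mod 256 = 126; odd-index sum = 424 mod 256 = 168 → 7e a8.

7ea8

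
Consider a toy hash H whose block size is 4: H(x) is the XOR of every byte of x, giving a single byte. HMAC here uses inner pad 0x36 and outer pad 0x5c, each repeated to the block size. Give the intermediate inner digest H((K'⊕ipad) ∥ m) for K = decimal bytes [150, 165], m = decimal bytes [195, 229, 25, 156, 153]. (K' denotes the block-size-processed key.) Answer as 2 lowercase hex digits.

Key decimal bytes [150, 165] = 96 a5 is 2 bytes ≤ B = 4; zero-pad to 4 bytes: K' = 96 a5 00 00.
K' ⊕ ipad = a0 93 36 36.
Inner input = a0 93 36 36 ∥ c3 e5 19 9c 99.
Inner hash: XOR a0⊕93⊕36⊕36⊕c3⊕e5⊕19⊕9c⊕99 = 09.

09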